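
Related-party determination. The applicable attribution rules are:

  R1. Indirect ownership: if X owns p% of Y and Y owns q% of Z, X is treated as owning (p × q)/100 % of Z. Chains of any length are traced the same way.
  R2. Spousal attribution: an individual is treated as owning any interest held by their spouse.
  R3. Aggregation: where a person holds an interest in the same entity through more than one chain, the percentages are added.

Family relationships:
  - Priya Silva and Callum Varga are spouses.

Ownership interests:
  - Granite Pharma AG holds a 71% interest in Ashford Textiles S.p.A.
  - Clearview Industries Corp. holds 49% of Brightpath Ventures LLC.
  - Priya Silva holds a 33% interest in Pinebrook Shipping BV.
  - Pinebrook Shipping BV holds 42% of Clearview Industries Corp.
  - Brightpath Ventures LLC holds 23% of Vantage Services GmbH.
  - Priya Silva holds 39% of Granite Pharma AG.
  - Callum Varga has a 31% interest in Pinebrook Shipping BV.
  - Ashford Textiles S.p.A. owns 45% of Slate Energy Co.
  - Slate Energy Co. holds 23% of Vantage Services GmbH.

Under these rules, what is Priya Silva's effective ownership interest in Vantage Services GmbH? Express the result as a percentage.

By spousal attribution (R2), Priya Silva is treated as also owning Callum Varga's interest in Pinebrook Shipping BV, giving 33% + 31% = 64%.
Chain via Pinebrook Shipping BV → Clearview Industries Corp. → Brightpath Ventures LLC (R1): 64% × 42% × 49% × 23% = 3.029376% of Vantage Services GmbH.
Chain via Granite Pharma AG → Ashford Textiles S.p.A. → Slate Energy Co. (R1): 39% × 71% × 45% × 23% = 2.865915% of Vantage Services GmbH.
Aggregating (R3): 3.029376% + 2.865915% = 5.895291%.

5.895291%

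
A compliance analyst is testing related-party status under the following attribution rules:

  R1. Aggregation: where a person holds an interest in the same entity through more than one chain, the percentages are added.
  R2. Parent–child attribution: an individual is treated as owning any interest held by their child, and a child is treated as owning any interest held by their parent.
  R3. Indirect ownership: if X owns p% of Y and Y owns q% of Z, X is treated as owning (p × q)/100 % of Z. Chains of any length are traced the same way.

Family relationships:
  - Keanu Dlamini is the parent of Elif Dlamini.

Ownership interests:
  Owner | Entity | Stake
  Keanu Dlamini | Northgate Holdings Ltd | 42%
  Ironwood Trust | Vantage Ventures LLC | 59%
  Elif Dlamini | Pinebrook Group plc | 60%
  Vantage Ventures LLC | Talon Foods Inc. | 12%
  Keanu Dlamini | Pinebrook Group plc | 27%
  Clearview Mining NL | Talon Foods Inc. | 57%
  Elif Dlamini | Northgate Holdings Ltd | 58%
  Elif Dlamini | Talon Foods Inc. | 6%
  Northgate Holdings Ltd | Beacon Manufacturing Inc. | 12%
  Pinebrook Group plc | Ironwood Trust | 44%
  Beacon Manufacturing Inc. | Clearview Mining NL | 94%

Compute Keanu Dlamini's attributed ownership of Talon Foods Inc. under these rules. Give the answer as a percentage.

By parent–child attribution (R2), Keanu Dlamini is treated as also owning Elif Dlamini's interest in Northgate Holdings Ltd, giving 42% + 58% = 100%.
By parent–child attribution (R2), Keanu Dlamini is treated as also owning Elif Dlamini's interest in Pinebrook Group plc, giving 27% + 60% = 87%.
By parent–child attribution (R2), Keanu Dlamini is treated as owning Elif Dlamini's 6% interest in Talon Foods Inc.
Chain via Northgate Holdings Ltd → Beacon Manufacturing Inc. → Clearview Mining NL (R3): 100% × 12% × 94% × 57% = 6.4296% of Talon Foods Inc.
Chain via Pinebrook Group plc → Ironwood Trust → Vantage Ventures LLC (R3): 87% × 44% × 59% × 12% = 2.710224% of Talon Foods Inc.
Direct interest in Talon Foods Inc: 6%.
Aggregating (R1): 6.4296% + 2.710224% + 6% = 15.139824%.

15.139824%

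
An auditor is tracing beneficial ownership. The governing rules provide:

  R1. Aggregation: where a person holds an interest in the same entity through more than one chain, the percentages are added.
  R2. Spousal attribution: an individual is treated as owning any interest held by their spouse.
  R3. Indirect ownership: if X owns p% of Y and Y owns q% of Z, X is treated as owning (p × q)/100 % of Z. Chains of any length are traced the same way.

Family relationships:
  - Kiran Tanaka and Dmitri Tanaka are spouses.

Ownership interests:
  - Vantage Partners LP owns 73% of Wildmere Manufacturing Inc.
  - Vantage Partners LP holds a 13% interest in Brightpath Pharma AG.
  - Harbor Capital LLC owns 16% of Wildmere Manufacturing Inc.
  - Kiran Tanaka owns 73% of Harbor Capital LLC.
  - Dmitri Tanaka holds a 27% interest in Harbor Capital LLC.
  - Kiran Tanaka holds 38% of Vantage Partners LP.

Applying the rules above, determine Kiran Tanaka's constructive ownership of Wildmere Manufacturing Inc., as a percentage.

By spousal attribution (R2), Kiran Tanaka is treated as also owning Dmitri Tanaka's interest in Harbor Capital LLC, giving 73% + 27% = 100%.
Chain via Vantage Partners LP (R3): 38% × 73% = 27.74% of Wildmere Manufacturing Inc.
Chain via Harbor Capital LLC (R3): 100% × 16% = 16% of Wildmere Manufacturing Inc.
Aggregating (R1): 27.74% + 16% = 43.74%.

43.74%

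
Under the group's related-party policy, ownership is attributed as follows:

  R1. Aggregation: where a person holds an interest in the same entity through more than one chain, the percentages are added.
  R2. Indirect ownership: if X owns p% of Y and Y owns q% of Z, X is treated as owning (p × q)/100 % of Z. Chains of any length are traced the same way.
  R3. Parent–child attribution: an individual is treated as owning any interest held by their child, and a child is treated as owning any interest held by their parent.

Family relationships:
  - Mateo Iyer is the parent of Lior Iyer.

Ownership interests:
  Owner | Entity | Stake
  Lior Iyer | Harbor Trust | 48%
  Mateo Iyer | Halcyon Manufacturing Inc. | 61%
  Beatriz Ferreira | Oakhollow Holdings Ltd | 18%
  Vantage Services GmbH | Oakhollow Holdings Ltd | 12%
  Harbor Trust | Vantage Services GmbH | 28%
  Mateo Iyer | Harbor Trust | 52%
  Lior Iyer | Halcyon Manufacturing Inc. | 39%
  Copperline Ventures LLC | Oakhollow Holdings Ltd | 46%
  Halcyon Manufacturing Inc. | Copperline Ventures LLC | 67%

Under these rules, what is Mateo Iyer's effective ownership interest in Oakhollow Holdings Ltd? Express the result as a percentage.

34.18%

By parent–child attribution (R3), Mateo Iyer is treated as also owning Lior Iyer's interest in Harbor Trust, giving 52% + 48% = 100%.
By parent–child attribution (R3), Mateo Iyer is treated as also owning Lior Iyer's interest in Halcyon Manufacturing Inc, giving 61% + 39% = 100%.
Chain via Harbor Trust → Vantage Services GmbH (R2): 100% × 28% × 12% = 3.36% of Oakhollow Holdings Ltd.
Chain via Halcyon Manufacturing Inc. → Copperline Ventures LLC (R2): 100% × 67% × 46% = 30.82% of Oakhollow Holdings Ltd.
Aggregating (R1): 3.36% + 30.82% = 34.18%.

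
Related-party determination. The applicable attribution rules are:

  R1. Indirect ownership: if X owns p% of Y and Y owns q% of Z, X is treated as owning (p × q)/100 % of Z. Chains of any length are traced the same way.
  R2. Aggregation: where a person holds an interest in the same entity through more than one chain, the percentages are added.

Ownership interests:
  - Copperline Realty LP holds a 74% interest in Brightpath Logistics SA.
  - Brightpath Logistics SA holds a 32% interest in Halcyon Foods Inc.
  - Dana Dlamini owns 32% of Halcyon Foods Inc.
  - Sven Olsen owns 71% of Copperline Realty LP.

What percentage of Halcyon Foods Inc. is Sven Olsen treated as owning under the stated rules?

Chain via Copperline Realty LP → Brightpath Logistics SA (R1): 71% × 74% × 32% = 16.8128% of Halcyon Foods Inc.

16.8128%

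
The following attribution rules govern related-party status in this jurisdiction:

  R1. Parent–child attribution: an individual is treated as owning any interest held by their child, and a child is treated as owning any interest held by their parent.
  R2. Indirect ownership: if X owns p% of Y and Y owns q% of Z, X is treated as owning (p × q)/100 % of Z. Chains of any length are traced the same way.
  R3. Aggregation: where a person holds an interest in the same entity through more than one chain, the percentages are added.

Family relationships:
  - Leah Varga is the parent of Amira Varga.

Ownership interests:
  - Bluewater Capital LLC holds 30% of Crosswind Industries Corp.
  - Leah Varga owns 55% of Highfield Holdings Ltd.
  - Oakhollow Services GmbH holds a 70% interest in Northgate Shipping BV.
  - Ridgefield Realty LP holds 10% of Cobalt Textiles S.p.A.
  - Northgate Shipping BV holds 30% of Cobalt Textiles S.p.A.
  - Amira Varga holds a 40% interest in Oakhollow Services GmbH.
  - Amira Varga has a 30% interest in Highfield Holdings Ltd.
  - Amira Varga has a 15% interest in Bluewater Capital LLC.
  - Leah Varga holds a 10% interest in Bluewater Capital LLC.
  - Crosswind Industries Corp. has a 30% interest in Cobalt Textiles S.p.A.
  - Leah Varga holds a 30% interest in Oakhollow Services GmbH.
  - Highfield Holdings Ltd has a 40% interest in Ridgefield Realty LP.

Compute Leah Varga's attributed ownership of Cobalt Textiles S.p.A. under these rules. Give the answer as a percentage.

20.35%

By parent–child attribution (R1), Leah Varga is treated as also owning Amira Varga's interest in Highfield Holdings Ltd, giving 55% + 30% = 85%.
By parent–child attribution (R1), Leah Varga is treated as also owning Amira Varga's interest in Bluewater Capital LLC, giving 10% + 15% = 25%.
By parent–child attribution (R1), Leah Varga is treated as also owning Amira Varga's interest in Oakhollow Services GmbH, giving 30% + 40% = 70%.
Chain via Highfield Holdings Ltd → Ridgefield Realty LP (R2): 85% × 40% × 10% = 3.4% of Cobalt Textiles S.p.A.
Chain via Bluewater Capital LLC → Crosswind Industries Corp. (R2): 25% × 30% × 30% = 2.25% of Cobalt Textiles S.p.A.
Chain via Oakhollow Services GmbH → Northgate Shipping BV (R2): 70% × 70% × 30% = 14.7% of Cobalt Textiles S.p.A.
Aggregating (R3): 3.4% + 2.25% + 14.7% = 20.35%.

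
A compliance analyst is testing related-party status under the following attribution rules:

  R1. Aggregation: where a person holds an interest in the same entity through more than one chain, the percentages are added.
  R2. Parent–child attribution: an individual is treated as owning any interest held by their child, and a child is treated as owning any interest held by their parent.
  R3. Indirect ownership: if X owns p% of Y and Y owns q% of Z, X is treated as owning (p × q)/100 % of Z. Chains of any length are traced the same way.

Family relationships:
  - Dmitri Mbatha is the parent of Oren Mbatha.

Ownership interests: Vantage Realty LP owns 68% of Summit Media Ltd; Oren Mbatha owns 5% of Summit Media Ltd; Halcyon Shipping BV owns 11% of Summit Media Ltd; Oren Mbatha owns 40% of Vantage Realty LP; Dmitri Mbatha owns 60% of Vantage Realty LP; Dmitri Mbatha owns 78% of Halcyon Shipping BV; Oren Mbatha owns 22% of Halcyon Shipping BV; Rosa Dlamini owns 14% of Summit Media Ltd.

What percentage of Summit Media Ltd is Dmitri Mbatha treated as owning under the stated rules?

By parent–child attribution (R2), Dmitri Mbatha is treated as also owning Oren Mbatha's interest in Vantage Realty LP, giving 60% + 40% = 100%.
By parent–child attribution (R2), Dmitri Mbatha is treated as also owning Oren Mbatha's interest in Halcyon Shipping BV, giving 78% + 22% = 100%.
By parent–child attribution (R2), Dmitri Mbatha is treated as owning Oren Mbatha's 5% interest in Summit Media Ltd.
Chain via Vantage Realty LP (R3): 100% × 68% = 68% of Summit Media Ltd.
Chain via Halcyon Shipping BV (R3): 100% × 11% = 11% of Summit Media Ltd.
Direct interest in Summit Media Ltd: 5%.
Aggregating (R1): 68% + 11% + 5% = 84%.

84%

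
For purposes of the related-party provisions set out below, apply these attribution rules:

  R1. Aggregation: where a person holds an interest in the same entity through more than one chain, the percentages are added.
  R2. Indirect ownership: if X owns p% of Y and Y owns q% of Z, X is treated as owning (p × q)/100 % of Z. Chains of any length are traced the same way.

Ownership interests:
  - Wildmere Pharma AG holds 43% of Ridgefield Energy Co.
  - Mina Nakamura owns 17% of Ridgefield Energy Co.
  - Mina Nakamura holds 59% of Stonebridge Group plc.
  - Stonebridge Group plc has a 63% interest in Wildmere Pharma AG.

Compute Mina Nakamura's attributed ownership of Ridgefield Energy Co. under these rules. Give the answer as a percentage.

Chain via Stonebridge Group plc → Wildmere Pharma AG (R2): 59% × 63% × 43% = 15.9831% of Ridgefield Energy Co.
Direct interest in Ridgefield Energy Co: 17%.
Aggregating (R1): 15.9831% + 17% = 32.9831%.

32.9831%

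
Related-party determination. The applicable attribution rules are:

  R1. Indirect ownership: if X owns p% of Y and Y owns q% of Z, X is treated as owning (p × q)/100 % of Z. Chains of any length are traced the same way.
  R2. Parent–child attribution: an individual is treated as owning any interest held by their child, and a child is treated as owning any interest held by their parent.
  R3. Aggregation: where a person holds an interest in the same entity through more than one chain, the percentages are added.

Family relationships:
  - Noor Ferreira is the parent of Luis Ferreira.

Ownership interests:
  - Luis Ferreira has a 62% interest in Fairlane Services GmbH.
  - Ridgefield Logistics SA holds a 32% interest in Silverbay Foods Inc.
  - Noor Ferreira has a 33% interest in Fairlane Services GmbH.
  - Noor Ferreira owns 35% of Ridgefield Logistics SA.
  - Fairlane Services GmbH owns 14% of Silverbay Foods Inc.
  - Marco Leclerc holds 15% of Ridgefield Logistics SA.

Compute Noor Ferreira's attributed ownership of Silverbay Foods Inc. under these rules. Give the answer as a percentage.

24.5%

By parent–child attribution (R2), Noor Ferreira is treated as also owning Luis Ferreira's interest in Fairlane Services GmbH, giving 33% + 62% = 95%.
Chain via Fairlane Services GmbH (R1): 95% × 14% = 13.3% of Silverbay Foods Inc.
Chain via Ridgefield Logistics SA (R1): 35% × 32% = 11.2% of Silverbay Foods Inc.
Aggregating (R3): 13.3% + 11.2% = 24.5%.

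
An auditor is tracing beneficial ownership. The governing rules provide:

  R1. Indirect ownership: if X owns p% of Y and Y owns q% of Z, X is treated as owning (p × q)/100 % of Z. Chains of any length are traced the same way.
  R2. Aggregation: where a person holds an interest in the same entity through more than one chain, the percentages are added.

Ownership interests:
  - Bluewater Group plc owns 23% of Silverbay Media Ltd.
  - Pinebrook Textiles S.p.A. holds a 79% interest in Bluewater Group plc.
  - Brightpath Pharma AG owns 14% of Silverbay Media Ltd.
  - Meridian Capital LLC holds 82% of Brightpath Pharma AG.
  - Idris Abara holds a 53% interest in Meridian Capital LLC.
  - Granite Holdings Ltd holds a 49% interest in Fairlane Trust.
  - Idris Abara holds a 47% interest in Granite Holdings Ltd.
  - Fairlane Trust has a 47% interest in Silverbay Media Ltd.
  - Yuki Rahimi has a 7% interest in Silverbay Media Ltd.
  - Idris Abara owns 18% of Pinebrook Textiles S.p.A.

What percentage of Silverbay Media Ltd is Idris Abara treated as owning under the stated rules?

Chain via Granite Holdings Ltd → Fairlane Trust (R1): 47% × 49% × 47% = 10.8241% of Silverbay Media Ltd.
Chain via Meridian Capital LLC → Brightpath Pharma AG (R1): 53% × 82% × 14% = 6.0844% of Silverbay Media Ltd.
Chain via Pinebrook Textiles S.p.A. → Bluewater Group plc (R1): 18% × 79% × 23% = 3.2706% of Silverbay Media Ltd.
Aggregating (R2): 10.8241% + 6.0844% + 3.2706% = 20.1791%.

20.1791%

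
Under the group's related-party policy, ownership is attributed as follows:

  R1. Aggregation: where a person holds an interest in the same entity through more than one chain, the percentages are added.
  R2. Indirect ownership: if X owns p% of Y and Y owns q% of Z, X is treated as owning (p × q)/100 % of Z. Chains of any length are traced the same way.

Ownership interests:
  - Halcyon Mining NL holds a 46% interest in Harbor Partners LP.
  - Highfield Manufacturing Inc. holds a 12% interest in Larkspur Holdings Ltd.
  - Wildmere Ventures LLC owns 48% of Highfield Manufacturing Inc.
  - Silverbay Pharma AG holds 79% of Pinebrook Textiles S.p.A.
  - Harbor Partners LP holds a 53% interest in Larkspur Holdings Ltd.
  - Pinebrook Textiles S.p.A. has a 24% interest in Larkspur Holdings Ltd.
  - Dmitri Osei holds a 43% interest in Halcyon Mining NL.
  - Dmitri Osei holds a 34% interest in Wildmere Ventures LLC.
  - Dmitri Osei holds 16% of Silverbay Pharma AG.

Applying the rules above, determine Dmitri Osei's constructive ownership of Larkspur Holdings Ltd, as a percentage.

Chain via Wildmere Ventures LLC → Highfield Manufacturing Inc. (R2): 34% × 48% × 12% = 1.9584% of Larkspur Holdings Ltd.
Chain via Silverbay Pharma AG → Pinebrook Textiles S.p.A. (R2): 16% × 79% × 24% = 3.0336% of Larkspur Holdings Ltd.
Chain via Halcyon Mining NL → Harbor Partners LP (R2): 43% × 46% × 53% = 10.4834% of Larkspur Holdings Ltd.
Aggregating (R1): 1.9584% + 3.0336% + 10.4834% = 15.4754%.

15.4754%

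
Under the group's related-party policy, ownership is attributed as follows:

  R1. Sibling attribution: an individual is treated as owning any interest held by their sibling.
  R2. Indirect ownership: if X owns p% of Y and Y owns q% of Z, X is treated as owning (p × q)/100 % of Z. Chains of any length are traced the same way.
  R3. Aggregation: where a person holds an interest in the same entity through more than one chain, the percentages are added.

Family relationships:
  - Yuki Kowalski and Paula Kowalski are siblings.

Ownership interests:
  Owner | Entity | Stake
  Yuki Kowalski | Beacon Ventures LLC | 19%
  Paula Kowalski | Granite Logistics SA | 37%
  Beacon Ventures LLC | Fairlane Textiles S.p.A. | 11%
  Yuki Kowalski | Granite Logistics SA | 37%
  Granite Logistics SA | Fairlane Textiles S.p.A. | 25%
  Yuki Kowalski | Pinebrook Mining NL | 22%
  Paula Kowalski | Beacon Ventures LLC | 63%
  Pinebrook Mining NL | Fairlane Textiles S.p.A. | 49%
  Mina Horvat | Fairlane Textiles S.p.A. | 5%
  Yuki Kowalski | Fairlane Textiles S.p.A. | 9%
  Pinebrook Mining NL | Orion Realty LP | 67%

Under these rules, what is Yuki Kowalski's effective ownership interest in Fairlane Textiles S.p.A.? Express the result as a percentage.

By sibling attribution (R1), Yuki Kowalski is treated as also owning Paula Kowalski's interest in Granite Logistics SA, giving 37% + 37% = 74%.
By sibling attribution (R1), Yuki Kowalski is treated as also owning Paula Kowalski's interest in Beacon Ventures LLC, giving 19% + 63% = 82%.
Chain via Granite Logistics SA (R2): 74% × 25% = 18.5% of Fairlane Textiles S.p.A.
Chain via Pinebrook Mining NL (R2): 22% × 49% = 10.78% of Fairlane Textiles S.p.A.
Chain via Beacon Ventures LLC (R2): 82% × 11% = 9.02% of Fairlane Textiles S.p.A.
Direct interest in Fairlane Textiles S.p.A: 9%.
Aggregating (R3): 18.5% + 10.78% + 9.02% + 9% = 47.3%.

47.3%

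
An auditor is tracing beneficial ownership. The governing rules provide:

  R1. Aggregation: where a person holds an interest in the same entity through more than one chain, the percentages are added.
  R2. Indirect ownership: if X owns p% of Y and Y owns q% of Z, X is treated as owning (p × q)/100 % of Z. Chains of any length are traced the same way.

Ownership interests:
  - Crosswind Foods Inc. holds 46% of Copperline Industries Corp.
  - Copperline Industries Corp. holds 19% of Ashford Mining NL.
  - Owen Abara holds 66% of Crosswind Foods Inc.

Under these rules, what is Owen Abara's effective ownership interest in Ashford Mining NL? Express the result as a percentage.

5.7684%

Chain via Crosswind Foods Inc. → Copperline Industries Corp. (R2): 66% × 46% × 19% = 5.7684% of Ashford Mining NL.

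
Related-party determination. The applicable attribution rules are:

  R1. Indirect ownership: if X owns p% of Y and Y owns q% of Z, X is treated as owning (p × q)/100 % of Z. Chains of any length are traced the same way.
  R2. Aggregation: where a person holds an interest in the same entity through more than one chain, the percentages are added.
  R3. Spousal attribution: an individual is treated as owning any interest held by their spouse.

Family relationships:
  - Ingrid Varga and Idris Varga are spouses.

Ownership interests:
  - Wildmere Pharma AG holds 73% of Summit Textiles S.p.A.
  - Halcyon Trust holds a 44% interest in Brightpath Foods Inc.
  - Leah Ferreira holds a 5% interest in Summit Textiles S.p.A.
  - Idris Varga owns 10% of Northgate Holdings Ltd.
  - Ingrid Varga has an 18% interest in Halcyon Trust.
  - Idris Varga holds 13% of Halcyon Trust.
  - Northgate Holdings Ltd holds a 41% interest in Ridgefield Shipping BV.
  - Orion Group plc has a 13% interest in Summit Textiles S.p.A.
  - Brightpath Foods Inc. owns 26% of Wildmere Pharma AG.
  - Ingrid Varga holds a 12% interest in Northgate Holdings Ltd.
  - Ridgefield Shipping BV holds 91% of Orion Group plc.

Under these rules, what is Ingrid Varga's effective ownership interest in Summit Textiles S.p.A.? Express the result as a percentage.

3.655938%

By spousal attribution (R3), Ingrid Varga is treated as also owning Idris Varga's interest in Northgate Holdings Ltd, giving 12% + 10% = 22%.
By spousal attribution (R3), Ingrid Varga is treated as also owning Idris Varga's interest in Halcyon Trust, giving 18% + 13% = 31%.
Chain via Northgate Holdings Ltd → Ridgefield Shipping BV → Orion Group plc (R1): 22% × 41% × 91% × 13% = 1.067066% of Summit Textiles S.p.A.
Chain via Halcyon Trust → Brightpath Foods Inc. → Wildmere Pharma AG (R1): 31% × 44% × 26% × 73% = 2.588872% of Summit Textiles S.p.A.
Aggregating (R2): 1.067066% + 2.588872% = 3.655938%.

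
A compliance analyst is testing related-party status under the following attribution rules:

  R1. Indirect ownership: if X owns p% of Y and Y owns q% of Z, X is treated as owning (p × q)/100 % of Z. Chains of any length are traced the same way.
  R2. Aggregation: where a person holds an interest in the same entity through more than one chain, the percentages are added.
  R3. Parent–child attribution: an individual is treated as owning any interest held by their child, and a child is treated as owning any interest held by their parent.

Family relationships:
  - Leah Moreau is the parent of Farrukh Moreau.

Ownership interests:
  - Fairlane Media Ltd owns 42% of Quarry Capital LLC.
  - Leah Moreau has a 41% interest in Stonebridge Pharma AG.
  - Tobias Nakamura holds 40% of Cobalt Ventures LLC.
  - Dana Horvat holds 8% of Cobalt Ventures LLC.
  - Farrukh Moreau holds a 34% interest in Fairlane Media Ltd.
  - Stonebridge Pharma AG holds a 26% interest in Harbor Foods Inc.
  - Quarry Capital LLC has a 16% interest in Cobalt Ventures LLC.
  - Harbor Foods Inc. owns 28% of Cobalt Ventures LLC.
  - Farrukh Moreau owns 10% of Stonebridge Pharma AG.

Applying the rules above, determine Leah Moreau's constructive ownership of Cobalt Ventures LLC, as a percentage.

By parent–child attribution (R3), Leah Moreau is treated as also owning Farrukh Moreau's interest in Stonebridge Pharma AG, giving 41% + 10% = 51%.
By parent–child attribution (R3), Leah Moreau is treated as owning Farrukh Moreau's 34% interest in Fairlane Media Ltd.
Chain via Stonebridge Pharma AG → Harbor Foods Inc. (R1): 51% × 26% × 28% = 3.7128% of Cobalt Ventures LLC.
Chain via Fairlane Media Ltd → Quarry Capital LLC (R1): 34% × 42% × 16% = 2.2848% of Cobalt Ventures LLC.
Aggregating (R2): 3.7128% + 2.2848% = 5.9976%.

5.9976%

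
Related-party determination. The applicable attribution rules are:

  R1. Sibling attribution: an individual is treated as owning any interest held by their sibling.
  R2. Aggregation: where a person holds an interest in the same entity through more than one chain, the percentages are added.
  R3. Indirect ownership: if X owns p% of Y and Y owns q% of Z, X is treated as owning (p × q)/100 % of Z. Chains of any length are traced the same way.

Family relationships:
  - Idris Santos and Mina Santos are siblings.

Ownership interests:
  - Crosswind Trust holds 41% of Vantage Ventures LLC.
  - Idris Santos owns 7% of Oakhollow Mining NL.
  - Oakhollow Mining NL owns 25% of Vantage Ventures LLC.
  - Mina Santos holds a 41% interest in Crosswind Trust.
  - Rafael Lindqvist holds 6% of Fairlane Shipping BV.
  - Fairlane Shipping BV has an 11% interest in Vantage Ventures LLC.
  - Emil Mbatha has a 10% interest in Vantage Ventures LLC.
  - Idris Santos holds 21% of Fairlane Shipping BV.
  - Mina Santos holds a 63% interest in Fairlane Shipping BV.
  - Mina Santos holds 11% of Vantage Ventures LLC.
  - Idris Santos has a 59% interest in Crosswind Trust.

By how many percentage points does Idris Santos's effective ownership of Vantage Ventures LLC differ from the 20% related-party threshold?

42.99

By sibling attribution (R1), Idris Santos is treated as also owning Mina Santos's interest in Crosswind Trust, giving 59% + 41% = 100%.
By sibling attribution (R1), Idris Santos is treated as also owning Mina Santos's interest in Fairlane Shipping BV, giving 21% + 63% = 84%.
By sibling attribution (R1), Idris Santos is treated as owning Mina Santos's 11% interest in Vantage Ventures LLC.
Chain via Crosswind Trust (R3): 100% × 41% = 41% of Vantage Ventures LLC.
Chain via Fairlane Shipping BV (R3): 84% × 11% = 9.24% of Vantage Ventures LLC.
Chain via Oakhollow Mining NL (R3): 7% × 25% = 1.75% of Vantage Ventures LLC.
Direct interest in Vantage Ventures LLC: 11%.
Aggregating (R2): 41% + 9.24% + 1.75% + 11% = 62.99%.
62.99% exceeds the 20% threshold by 42.99 percentage points.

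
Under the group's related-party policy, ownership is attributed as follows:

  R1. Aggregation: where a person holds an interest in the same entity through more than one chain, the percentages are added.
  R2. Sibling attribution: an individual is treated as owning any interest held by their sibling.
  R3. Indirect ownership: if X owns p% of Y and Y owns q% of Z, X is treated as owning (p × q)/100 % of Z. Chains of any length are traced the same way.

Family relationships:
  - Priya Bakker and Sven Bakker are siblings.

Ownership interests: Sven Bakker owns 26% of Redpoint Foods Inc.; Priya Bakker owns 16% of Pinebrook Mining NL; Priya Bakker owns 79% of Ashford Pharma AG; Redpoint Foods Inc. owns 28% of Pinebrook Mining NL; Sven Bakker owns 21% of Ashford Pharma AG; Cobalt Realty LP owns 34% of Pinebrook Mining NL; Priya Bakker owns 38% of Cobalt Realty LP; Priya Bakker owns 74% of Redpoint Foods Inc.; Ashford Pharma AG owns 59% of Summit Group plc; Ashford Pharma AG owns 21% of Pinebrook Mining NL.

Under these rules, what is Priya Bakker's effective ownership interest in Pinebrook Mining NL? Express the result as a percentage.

77.92%

By sibling attribution (R2), Priya Bakker is treated as also owning Sven Bakker's interest in Ashford Pharma AG, giving 79% + 21% = 100%.
By sibling attribution (R2), Priya Bakker is treated as also owning Sven Bakker's interest in Redpoint Foods Inc, giving 74% + 26% = 100%.
Chain via Ashford Pharma AG (R3): 100% × 21% = 21% of Pinebrook Mining NL.
Chain via Redpoint Foods Inc. (R3): 100% × 28% = 28% of Pinebrook Mining NL.
Chain via Cobalt Realty LP (R3): 38% × 34% = 12.92% of Pinebrook Mining NL.
Direct interest in Pinebrook Mining NL: 16%.
Aggregating (R1): 21% + 28% + 12.92% + 16% = 77.92%.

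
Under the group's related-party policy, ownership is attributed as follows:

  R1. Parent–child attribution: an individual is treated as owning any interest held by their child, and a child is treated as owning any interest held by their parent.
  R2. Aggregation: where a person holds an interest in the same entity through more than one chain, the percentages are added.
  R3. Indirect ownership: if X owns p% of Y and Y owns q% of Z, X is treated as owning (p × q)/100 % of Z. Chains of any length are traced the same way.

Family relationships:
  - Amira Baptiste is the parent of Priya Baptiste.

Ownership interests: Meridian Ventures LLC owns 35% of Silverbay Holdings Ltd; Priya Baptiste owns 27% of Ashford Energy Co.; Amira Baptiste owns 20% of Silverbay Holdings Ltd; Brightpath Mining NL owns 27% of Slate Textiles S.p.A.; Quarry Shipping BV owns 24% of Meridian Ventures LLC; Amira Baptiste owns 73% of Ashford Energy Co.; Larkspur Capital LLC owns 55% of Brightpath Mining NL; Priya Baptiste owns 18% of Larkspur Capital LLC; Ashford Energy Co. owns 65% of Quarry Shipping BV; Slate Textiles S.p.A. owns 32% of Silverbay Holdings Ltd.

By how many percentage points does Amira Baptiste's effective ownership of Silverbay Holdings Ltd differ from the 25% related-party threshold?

1.31536

By parent–child attribution (R1), Amira Baptiste is treated as also owning Priya Baptiste's interest in Ashford Energy Co, giving 73% + 27% = 100%.
By parent–child attribution (R1), Amira Baptiste is treated as owning Priya Baptiste's 18% interest in Larkspur Capital LLC.
Chain via Ashford Energy Co. → Quarry Shipping BV → Meridian Ventures LLC (R3): 100% × 65% × 24% × 35% = 5.46% of Silverbay Holdings Ltd.
Direct interest in Silverbay Holdings Ltd: 20%.
Chain via Larkspur Capital LLC → Brightpath Mining NL → Slate Textiles S.p.A. (R3): 18% × 55% × 27% × 32% = 0.85536% of Silverbay Holdings Ltd.
Aggregating (R2): 5.46% + 20% + 0.85536% = 26.31536%.
26.31536% exceeds the 25% threshold by 1.31536 percentage points.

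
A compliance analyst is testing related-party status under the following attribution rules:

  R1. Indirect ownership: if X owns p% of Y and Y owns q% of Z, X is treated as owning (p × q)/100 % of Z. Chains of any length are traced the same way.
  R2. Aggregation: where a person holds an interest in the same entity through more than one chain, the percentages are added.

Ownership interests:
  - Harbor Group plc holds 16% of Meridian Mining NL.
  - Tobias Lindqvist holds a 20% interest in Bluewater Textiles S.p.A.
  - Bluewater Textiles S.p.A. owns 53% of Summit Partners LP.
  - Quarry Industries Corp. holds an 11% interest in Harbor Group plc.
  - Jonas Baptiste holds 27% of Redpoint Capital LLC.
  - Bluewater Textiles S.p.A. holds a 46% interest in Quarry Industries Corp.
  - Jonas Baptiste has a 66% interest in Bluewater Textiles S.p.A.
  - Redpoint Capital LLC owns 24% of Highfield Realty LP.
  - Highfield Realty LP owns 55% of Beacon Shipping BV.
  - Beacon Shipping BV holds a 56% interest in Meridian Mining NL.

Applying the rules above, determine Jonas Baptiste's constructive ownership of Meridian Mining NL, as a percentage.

Chain via Redpoint Capital LLC → Highfield Realty LP → Beacon Shipping BV (R1): 27% × 24% × 55% × 56% = 1.99584% of Meridian Mining NL.
Chain via Bluewater Textiles S.p.A. → Quarry Industries Corp. → Harbor Group plc (R1): 66% × 46% × 11% × 16% = 0.534336% of Meridian Mining NL.
Aggregating (R2): 1.99584% + 0.534336% = 2.530176%.

2.530176%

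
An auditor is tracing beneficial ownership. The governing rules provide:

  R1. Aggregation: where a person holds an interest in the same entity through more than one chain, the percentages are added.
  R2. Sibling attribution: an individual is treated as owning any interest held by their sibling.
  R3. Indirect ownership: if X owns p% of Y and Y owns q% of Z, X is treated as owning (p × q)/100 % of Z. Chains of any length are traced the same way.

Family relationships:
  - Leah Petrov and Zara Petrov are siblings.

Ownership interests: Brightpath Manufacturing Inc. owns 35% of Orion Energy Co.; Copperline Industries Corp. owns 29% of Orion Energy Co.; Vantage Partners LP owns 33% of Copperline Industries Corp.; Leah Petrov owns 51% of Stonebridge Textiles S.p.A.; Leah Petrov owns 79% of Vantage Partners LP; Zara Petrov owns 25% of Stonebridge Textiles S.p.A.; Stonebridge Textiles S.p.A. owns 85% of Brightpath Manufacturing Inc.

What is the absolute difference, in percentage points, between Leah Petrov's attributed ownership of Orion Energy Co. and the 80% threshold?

49.8297

By sibling attribution (R2), Leah Petrov is treated as also owning Zara Petrov's interest in Stonebridge Textiles S.p.A, giving 51% + 25% = 76%.
Chain via Vantage Partners LP → Copperline Industries Corp. (R3): 79% × 33% × 29% = 7.5603% of Orion Energy Co.
Chain via Stonebridge Textiles S.p.A. → Brightpath Manufacturing Inc. (R3): 76% × 85% × 35% = 22.61% of Orion Energy Co.
Aggregating (R1): 7.5603% + 22.61% = 30.1703%.
30.1703% falls short of the 80% threshold by 49.8297 percentage points.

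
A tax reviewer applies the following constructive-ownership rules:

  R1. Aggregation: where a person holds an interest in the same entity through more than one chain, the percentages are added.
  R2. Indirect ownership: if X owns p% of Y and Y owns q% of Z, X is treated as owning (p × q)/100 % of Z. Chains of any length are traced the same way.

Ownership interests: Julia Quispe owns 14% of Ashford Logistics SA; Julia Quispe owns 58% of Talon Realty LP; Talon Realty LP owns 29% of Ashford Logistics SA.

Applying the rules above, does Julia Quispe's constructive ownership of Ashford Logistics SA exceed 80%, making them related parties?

Chain via Talon Realty LP (R2): 58% × 29% = 16.82% of Ashford Logistics SA.
Direct interest in Ashford Logistics SA: 14%.
Aggregating (R1): 16.82% + 14% = 30.82%.
30.82% does not exceed the 80% threshold, so Julia is not a related party to Ashford Logistics SA.

No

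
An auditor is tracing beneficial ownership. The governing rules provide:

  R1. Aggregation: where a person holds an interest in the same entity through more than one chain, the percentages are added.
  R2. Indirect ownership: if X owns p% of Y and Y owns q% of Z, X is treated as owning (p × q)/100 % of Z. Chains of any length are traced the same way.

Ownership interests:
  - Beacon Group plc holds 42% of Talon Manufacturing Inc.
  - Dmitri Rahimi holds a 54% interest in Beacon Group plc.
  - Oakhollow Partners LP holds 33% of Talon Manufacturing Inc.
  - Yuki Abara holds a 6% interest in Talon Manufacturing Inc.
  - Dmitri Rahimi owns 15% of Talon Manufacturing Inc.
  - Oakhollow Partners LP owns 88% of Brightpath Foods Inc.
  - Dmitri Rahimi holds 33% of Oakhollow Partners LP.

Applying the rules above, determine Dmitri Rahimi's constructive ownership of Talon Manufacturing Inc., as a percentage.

48.57%

Chain via Beacon Group plc (R2): 54% × 42% = 22.68% of Talon Manufacturing Inc.
Chain via Oakhollow Partners LP (R2): 33% × 33% = 10.89% of Talon Manufacturing Inc.
Direct interest in Talon Manufacturing Inc: 15%.
Aggregating (R1): 22.68% + 10.89% + 15% = 48.57%.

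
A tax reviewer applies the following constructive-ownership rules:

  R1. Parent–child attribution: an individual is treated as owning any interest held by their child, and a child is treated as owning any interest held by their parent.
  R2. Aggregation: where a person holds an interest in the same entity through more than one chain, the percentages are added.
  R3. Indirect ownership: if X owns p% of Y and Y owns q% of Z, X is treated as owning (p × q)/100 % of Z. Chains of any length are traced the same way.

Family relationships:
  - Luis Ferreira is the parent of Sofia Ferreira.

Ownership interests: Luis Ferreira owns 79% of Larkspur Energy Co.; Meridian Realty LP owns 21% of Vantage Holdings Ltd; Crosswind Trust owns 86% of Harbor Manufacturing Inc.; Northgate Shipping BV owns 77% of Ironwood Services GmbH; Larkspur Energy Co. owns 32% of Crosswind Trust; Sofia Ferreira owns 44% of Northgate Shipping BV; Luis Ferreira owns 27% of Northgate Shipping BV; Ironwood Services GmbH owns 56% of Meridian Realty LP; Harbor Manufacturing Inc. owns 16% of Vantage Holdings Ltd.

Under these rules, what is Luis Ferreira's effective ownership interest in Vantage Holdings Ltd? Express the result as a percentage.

9.90772%

By parent–child attribution (R1), Luis Ferreira is treated as also owning Sofia Ferreira's interest in Northgate Shipping BV, giving 27% + 44% = 71%.
Chain via Northgate Shipping BV → Ironwood Services GmbH → Meridian Realty LP (R3): 71% × 77% × 56% × 21% = 6.429192% of Vantage Holdings Ltd.
Chain via Larkspur Energy Co. → Crosswind Trust → Harbor Manufacturing Inc. (R3): 79% × 32% × 86% × 16% = 3.478528% of Vantage Holdings Ltd.
Aggregating (R2): 6.429192% + 3.478528% = 9.90772%.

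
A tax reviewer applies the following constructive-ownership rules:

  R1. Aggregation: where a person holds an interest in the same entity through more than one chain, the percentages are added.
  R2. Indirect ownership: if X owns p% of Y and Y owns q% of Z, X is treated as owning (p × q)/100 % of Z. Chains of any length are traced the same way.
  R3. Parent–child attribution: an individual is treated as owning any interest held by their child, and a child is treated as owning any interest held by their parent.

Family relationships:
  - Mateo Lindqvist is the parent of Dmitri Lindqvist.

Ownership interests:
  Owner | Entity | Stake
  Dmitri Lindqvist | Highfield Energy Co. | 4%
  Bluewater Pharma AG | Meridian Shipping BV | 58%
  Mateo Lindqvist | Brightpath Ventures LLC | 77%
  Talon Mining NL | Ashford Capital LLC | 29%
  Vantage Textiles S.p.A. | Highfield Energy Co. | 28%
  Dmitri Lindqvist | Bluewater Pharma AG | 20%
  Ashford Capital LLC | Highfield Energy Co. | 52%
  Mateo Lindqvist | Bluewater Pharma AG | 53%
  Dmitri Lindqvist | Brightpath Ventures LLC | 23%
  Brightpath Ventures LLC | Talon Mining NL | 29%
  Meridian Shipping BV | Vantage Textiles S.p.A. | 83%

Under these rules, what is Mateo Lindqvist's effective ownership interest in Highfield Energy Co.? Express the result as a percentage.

18.213016%

By parent–child attribution (R3), Mateo Lindqvist is treated as also owning Dmitri Lindqvist's interest in Bluewater Pharma AG, giving 53% + 20% = 73%.
By parent–child attribution (R3), Mateo Lindqvist is treated as also owning Dmitri Lindqvist's interest in Brightpath Ventures LLC, giving 77% + 23% = 100%.
By parent–child attribution (R3), Mateo Lindqvist is treated as owning Dmitri Lindqvist's 4% interest in Highfield Energy Co.
Chain via Bluewater Pharma AG → Meridian Shipping BV → Vantage Textiles S.p.A. (R2): 73% × 58% × 83% × 28% = 9.839816% of Highfield Energy Co.
Chain via Brightpath Ventures LLC → Talon Mining NL → Ashford Capital LLC (R2): 100% × 29% × 29% × 52% = 4.3732% of Highfield Energy Co.
Direct interest in Highfield Energy Co: 4%.
Aggregating (R1): 9.839816% + 4.3732% + 4% = 18.213016%.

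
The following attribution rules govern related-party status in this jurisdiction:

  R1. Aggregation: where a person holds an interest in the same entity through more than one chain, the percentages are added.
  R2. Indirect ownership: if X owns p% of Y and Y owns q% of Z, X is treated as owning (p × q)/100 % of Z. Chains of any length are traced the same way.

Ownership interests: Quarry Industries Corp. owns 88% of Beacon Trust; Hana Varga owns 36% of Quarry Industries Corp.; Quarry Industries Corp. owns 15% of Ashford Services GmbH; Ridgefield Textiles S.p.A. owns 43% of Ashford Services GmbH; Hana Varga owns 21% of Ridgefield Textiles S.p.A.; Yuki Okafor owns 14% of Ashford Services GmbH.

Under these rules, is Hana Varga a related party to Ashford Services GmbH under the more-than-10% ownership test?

Yes

Chain via Ridgefield Textiles S.p.A. (R2): 21% × 43% = 9.03% of Ashford Services GmbH.
Chain via Quarry Industries Corp. (R2): 36% × 15% = 5.4% of Ashford Services GmbH.
Aggregating (R1): 9.03% + 5.4% = 14.43%.
14.43% exceeds the 10% threshold, so Hana is a related party to Ashford Services GmbH.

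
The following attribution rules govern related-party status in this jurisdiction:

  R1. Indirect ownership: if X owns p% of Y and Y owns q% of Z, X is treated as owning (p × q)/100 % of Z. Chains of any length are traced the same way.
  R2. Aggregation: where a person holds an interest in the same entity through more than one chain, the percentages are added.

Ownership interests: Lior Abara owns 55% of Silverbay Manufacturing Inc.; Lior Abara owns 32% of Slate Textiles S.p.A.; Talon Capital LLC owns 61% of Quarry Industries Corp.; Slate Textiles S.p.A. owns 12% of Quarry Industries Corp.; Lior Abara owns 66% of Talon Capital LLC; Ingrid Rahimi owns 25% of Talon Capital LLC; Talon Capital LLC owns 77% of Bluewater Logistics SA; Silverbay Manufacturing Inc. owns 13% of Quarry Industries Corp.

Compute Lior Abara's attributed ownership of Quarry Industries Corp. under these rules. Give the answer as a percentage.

Chain via Slate Textiles S.p.A. (R1): 32% × 12% = 3.84% of Quarry Industries Corp.
Chain via Silverbay Manufacturing Inc. (R1): 55% × 13% = 7.15% of Quarry Industries Corp.
Chain via Talon Capital LLC (R1): 66% × 61% = 40.26% of Quarry Industries Corp.
Aggregating (R2): 3.84% + 7.15% + 40.26% = 51.25%.

51.25%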